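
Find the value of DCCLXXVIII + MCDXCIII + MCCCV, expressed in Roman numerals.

DCCLXXVIII = 778, MCDXCIII = 1493, MCCCV = 1305
778 + 1493 = 2271
2271 + 1305 = 3576

MMMDLXXVI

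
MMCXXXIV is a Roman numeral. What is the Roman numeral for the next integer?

MMCXXXIV = 2134, so the next integer is 2134 + 1 = 2135

MMCXXXV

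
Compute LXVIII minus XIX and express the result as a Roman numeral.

LXVIII = 68
XIX = 19
68 - 19 = 49

XLIX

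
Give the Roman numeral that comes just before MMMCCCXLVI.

MMMCCCXLVI = 3346; previous is 3345

MMMCCCXLV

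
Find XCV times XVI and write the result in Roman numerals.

XCV = 95
XVI = 16
95 × 16 = 1520

MDXX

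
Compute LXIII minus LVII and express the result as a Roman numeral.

LXIII = 63
LVII = 57
63 - 57 = 6

VI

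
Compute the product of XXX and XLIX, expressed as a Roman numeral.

XXX = 30
XLIX = 49
30 × 49 = 1470

MCDLXX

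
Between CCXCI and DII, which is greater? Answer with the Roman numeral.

CCXCI = 291
DII = 502
502 is larger

DII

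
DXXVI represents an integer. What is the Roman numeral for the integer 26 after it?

DXXVI = 526
526 + 26 = 552

DLII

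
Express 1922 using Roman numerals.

Convert 1922 to Roman numerals:
  1922 contains 1×1000 (M)
  922 contains 1×900 (CM)
  22 contains 2×10 (XX)
  2 contains 2×1 (II)

MCMXXII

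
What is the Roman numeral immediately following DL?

DL = 550, so the next integer is 550 + 1 = 551

DLI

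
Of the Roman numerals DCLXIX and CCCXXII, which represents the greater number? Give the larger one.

DCLXIX = 669
CCCXXII = 322
669 is larger

DCLXIX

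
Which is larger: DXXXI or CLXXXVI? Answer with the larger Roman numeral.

DXXXI = 531
CLXXXVI = 186
531 is larger

DXXXI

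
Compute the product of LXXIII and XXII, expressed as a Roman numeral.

LXXIII = 73
XXII = 22
73 × 22 = 1606

MDCVI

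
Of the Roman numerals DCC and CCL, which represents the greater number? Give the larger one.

DCC = 700
CCL = 250
700 is larger

DCC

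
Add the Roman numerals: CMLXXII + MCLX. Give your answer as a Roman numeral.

CMLXXII = 972
MCLX = 1160
972 + 1160 = 2132

MMCXXXII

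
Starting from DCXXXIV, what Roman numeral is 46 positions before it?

DCXXXIV = 634
634 - 46 = 588

DLXXXVIII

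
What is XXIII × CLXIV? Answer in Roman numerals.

XXIII = 23
CLXIV = 164
23 × 164 = 3772

MMMDCCLXXII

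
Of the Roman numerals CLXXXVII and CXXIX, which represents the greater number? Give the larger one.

CLXXXVII = 187
CXXIX = 129
187 is larger

CLXXXVII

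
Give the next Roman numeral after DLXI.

DLXI = 561; next is 562

DLXII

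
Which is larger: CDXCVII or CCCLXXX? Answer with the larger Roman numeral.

CDXCVII = 497
CCCLXXX = 380
497 is larger

CDXCVII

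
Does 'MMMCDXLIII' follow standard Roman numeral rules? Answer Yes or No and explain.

'MMMCDXLIII': Check the rules: uses only the symbols I, V, X, L, C, D, M; no symbol is repeated more than three times in a row; V, L and D each appear at most once; the only places a smaller symbol precedes a larger one are the allowed subtractive pairs CD, XL, the symbol right after such a pair (if any) is smaller than the pair's first symbol, and otherwise the values never increase from left to right. Value: M (1000) + M (1000) + M (1000) + CD (400) + XL (40) + I (1) + I (1) + I (1) = 3443. So it is a valid standard Roman numeral.

Yes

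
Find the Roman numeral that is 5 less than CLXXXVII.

CLXXXVII = 187
187 - 5 = 182

CLXXXII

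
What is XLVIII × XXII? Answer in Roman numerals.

XLVIII = 48
XXII = 22
48 × 22 = 1056

MLVI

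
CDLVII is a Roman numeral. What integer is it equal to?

CDLVII: CD=400, L=50, V=5, I=1, I=1
400 + 50 + 5 + 1 + 1 = 457

457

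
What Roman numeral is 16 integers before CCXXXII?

CCXXXII = 232
232 - 16 = 216

CCXVI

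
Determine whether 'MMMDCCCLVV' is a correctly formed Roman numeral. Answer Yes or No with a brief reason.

'MMMDCCCLVV': V should not appear more than once

No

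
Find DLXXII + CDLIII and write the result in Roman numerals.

DLXXII = 572
CDLIII = 453
572 + 453 = 1025

MXXV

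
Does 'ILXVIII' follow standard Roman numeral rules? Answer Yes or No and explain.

'ILXVIII': Invalid subtractive combination: IL

No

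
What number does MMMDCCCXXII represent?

MMMDCCCXXII: M=1000, M=1000, M=1000, D=500, C=100, C=100, C=100, X=10, X=10, I=1, I=1
1000 + 1000 + 1000 + 500 + 100 + 100 + 100 + 10 + 10 + 1 + 1 = 3822

3822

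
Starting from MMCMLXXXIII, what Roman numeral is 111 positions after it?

MMCMLXXXIII = 2983
2983 + 111 = 3094

MMMXCIV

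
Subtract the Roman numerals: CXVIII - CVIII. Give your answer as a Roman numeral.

CXVIII = 118
CVIII = 108
118 - 108 = 10

X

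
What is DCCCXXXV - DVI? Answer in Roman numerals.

DCCCXXXV = 835
DVI = 506
835 - 506 = 329

CCCXXIX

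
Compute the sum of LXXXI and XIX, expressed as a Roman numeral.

LXXXI = 81
XIX = 19
81 + 19 = 100

C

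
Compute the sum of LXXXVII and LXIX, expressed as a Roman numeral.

LXXXVII = 87
LXIX = 69
87 + 69 = 156

CLVI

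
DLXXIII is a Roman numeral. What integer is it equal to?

DLXXIII: D=500, L=50, X=10, X=10, I=1, I=1, I=1
500 + 50 + 10 + 10 + 1 + 1 + 1 = 573

573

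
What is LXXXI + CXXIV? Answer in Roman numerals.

LXXXI = 81
CXXIV = 124
81 + 124 = 205

CCV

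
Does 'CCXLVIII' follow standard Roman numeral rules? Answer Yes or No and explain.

'CCXLVIII': Check the rules: uses only the symbols I, V, X, L, C, D, M; no symbol is repeated more than three times in a row; V, L and D each appear at most once; the only place a smaller symbol precedes a larger one is the allowed subtractive pair XL, the symbol right after such a pair (if any) is smaller than the pair's first symbol, and otherwise the values never increase from left to right. Value: C (100) + C (100) + XL (40) + V (5) + I (1) + I (1) + I (1) = 248. So it is a valid standard Roman numeral.

Yes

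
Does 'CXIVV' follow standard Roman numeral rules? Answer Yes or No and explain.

'CXIVV': V should not appear more than once

No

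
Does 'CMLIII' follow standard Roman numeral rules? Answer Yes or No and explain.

'CMLIII': Check the rules: uses only the symbols I, V, X, L, C, D, M; no symbol is repeated more than three times in a row; V, L and D each appear at most once; the only place a smaller symbol precedes a larger one is the allowed subtractive pair CM, the symbol right after such a pair (if any) is smaller than the pair's first symbol, and otherwise the values never increase from left to right. Value: CM (900) + L (50) + I (1) + I (1) + I (1) = 953. So it is a valid standard Roman numeral.

Yes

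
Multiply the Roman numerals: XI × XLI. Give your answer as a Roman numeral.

XI = 11
XLI = 41
11 × 41 = 451

CDLI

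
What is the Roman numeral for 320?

Convert 320 to Roman numerals:
  320 contains 3×100 (CCC)
  20 contains 2×10 (XX)

CCCXX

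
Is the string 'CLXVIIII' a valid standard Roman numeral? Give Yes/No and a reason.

'CLXVIIII': More than 3 consecutive I's

No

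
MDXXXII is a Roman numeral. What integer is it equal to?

MDXXXII: M=1000, D=500, X=10, X=10, X=10, I=1, I=1
1000 + 500 + 10 + 10 + 10 + 1 + 1 = 1532

1532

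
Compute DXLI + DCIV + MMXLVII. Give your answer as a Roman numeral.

DXLI = 541, DCIV = 604, MMXLVII = 2047
541 + 604 = 1145
1145 + 2047 = 3192

MMMCXCII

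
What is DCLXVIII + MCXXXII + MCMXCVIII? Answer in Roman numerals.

DCLXVIII = 668, MCXXXII = 1132, MCMXCVIII = 1998
668 + 1132 = 1800
1800 + 1998 = 3798

MMMDCCXCVIII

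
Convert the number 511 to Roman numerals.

Convert 511 to Roman numerals:
  511 contains 1×500 (D)
  11 contains 1×10 (X)
  1 contains 1×1 (I)

DXI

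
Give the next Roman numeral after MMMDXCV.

MMMDXCV = 3595, so the next integer is 3595 + 1 = 3596

MMMDXCVI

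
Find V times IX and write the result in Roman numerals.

V = 5
IX = 9
5 × 9 = 45

XLV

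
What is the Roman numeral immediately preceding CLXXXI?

CLXXXI = 181, so the previous integer is 181 - 1 = 180

CLXXX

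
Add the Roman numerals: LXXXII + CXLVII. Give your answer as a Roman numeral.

LXXXII = 82
CXLVII = 147
82 + 147 = 229

CCXXIX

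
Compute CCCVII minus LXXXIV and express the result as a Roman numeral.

CCCVII = 307
LXXXIV = 84
307 - 84 = 223

CCXXIII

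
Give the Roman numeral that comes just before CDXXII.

CDXXII = 422, so the previous integer is 422 - 1 = 421

CDXXI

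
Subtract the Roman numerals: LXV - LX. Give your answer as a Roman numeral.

LXV = 65
LX = 60
65 - 60 = 5

V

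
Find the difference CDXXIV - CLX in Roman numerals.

CDXXIV = 424
CLX = 160
424 - 160 = 264

CCLXIV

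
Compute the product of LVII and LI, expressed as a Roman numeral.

LVII = 57
LI = 51
57 × 51 = 2907

MMCMVII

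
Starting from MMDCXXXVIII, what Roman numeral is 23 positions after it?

MMDCXXXVIII = 2638
2638 + 23 = 2661

MMDCLXI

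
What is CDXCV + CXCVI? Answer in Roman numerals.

CDXCV = 495
CXCVI = 196
495 + 196 = 691

DCXCI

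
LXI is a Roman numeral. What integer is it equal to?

LXI: L=50, X=10, I=1
50 + 10 + 1 = 61

61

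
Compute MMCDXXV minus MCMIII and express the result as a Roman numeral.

MMCDXXV = 2425
MCMIII = 1903
2425 - 1903 = 522

DXXII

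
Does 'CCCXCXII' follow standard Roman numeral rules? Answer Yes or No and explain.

'CCCXCXII': X cannot come right after the subtractive pair XC: once X is subtracted in XC, the next symbol must be smaller than X

No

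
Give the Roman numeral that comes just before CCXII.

CCXII = 212; previous is 211

CCXI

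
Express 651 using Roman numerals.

Convert 651 to Roman numerals:
  651 contains 1×500 (D)
  151 contains 1×100 (C)
  51 contains 1×50 (L)
  1 contains 1×1 (I)

DCLI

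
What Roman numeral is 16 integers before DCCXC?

DCCXC = 790
790 - 16 = 774

DCCLXXIV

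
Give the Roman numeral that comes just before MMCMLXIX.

MMCMLXIX = 2969; previous is 2968

MMCMLXVIII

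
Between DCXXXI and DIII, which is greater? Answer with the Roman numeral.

DCXXXI = 631
DIII = 503
631 is larger

DCXXXI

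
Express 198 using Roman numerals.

Convert 198 to Roman numerals:
  198 contains 1×100 (C)
  98 contains 1×90 (XC)
  8 contains 1×5 (V)
  3 contains 3×1 (III)

CXCVIII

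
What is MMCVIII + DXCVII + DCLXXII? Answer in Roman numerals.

MMCVIII = 2108, DXCVII = 597, DCLXXII = 672
2108 + 597 = 2705
2705 + 672 = 3377

MMMCCCLXXVII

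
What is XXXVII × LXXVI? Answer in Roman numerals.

XXXVII = 37
LXXVI = 76
37 × 76 = 2812

MMDCCCXII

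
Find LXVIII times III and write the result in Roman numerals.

LXVIII = 68
III = 3
68 × 3 = 204

CCIV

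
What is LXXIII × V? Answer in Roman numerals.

LXXIII = 73
V = 5
73 × 5 = 365

CCCLXV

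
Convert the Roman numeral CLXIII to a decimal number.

CLXIII: C=100, L=50, X=10, I=1, I=1, I=1
100 + 50 + 10 + 1 + 1 + 1 = 163

163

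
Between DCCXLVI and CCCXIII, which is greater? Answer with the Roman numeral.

DCCXLVI = 746
CCCXIII = 313
746 is larger

DCCXLVI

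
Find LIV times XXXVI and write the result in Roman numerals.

LIV = 54
XXXVI = 36
54 × 36 = 1944

MCMXLIV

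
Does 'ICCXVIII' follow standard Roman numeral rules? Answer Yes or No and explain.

'ICCXVIII': Invalid subtractive combination: IC

No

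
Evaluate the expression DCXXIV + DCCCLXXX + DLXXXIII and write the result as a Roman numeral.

DCXXIV = 624, DCCCLXXX = 880, DLXXXIII = 583
624 + 880 = 1504
1504 + 583 = 2087

MMLXXXVII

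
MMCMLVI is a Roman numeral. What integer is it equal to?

MMCMLVI: M=1000, M=1000, CM=900, L=50, V=5, I=1
1000 + 1000 + 900 + 50 + 5 + 1 = 2956

2956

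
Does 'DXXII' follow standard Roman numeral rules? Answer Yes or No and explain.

'DXXII': Check the rules: uses only the symbols I, V, X, L, C, D, M; no symbol is repeated more than three times in a row; V, L and D each appear at most once; no smaller symbol precedes a larger one (values never increase from left to right). Value: D (500) + X (10) + X (10) + I (1) + I (1) = 522. So it is a valid standard Roman numeral.

Yes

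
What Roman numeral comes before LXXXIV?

LXXXIV = 84; previous is 83

LXXXIII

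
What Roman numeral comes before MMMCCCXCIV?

MMMCCCXCIV = 3394; previous is 3393

MMMCCCXCIII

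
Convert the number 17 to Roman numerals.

Convert 17 to Roman numerals:
  17 contains 1×10 (X)
  7 contains 1×5 (V)
  2 contains 2×1 (II)

XVII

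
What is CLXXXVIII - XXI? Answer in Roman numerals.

CLXXXVIII = 188
XXI = 21
188 - 21 = 167

CLXVII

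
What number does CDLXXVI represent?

CDLXXVI: CD=400, L=50, X=10, X=10, V=5, I=1
400 + 50 + 10 + 10 + 5 + 1 = 476

476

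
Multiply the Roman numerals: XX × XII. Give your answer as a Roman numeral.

XX = 20
XII = 12
20 × 12 = 240

CCXL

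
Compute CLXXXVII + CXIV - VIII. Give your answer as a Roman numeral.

CLXXXVII = 187, CXIV = 114, VIII = 8
187 + 114 = 301
301 - 8 = 293

CCXCIII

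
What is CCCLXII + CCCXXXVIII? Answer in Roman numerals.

CCCLXII = 362
CCCXXXVIII = 338
362 + 338 = 700

DCC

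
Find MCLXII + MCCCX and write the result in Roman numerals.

MCLXII = 1162
MCCCX = 1310
1162 + 1310 = 2472

MMCDLXXII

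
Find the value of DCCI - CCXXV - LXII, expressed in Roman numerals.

DCCI = 701, CCXXV = 225, LXII = 62
701 - 225 = 476
476 - 62 = 414

CDXIV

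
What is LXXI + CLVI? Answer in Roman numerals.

LXXI = 71
CLVI = 156
71 + 156 = 227

CCXXVII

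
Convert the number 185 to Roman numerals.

Convert 185 to Roman numerals:
  185 contains 1×100 (C)
  85 contains 1×50 (L)
  35 contains 3×10 (XXX)
  5 contains 1×5 (V)

CLXXXV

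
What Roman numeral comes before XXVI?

XXVI = 26; previous is 25

XXV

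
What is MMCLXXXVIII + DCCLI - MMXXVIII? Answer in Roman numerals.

MMCLXXXVIII = 2188, DCCLI = 751, MMXXVIII = 2028
2188 + 751 = 2939
2939 - 2028 = 911

CMXI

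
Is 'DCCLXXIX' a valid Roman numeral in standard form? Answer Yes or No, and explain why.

'DCCLXXIX': Check the rules: uses only the symbols I, V, X, L, C, D, M; no symbol is repeated more than three times in a row; V, L and D each appear at most once; the only place a smaller symbol precedes a larger one is the allowed subtractive pair IX, the symbol right after such a pair (if any) is smaller than the pair's first symbol, and otherwise the values never increase from left to right. Value: D (500) + C (100) + C (100) + L (50) + X (10) + X (10) + IX (9) = 779. So it is a valid standard Roman numeral.

Yes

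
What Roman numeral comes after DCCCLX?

DCCCLX = 860, so the next integer is 860 + 1 = 861

DCCCLXI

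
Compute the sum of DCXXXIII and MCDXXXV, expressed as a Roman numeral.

DCXXXIII = 633
MCDXXXV = 1435
633 + 1435 = 2068

MMLXVIII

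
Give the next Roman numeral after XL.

XL = 40; next is 41

XLI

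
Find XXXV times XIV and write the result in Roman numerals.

XXXV = 35
XIV = 14
35 × 14 = 490

CDXC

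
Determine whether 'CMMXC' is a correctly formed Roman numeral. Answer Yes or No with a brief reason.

'CMMXC': C (position 1) comes before the larger symbol M (position 3) without being directly in front of it as a subtractive pair; apart from IV, IX, XL, XC, CD and CM, symbols must go from largest to smallest

No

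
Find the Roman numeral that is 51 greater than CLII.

CLII = 152
152 + 51 = 203

CCIII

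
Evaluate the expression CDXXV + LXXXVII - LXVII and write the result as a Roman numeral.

CDXXV = 425, LXXXVII = 87, LXVII = 67
425 + 87 = 512
512 - 67 = 445

CDXLV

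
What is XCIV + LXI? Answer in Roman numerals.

XCIV = 94
LXI = 61
94 + 61 = 155

CLV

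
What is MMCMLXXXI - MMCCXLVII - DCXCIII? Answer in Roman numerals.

MMCMLXXXI = 2981, MMCCXLVII = 2247, DCXCIII = 693
2981 - 2247 = 734
734 - 693 = 41

XLI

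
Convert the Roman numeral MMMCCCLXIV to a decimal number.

MMMCCCLXIV: M=1000, M=1000, M=1000, C=100, C=100, C=100, L=50, X=10, IV=4
1000 + 1000 + 1000 + 100 + 100 + 100 + 50 + 10 + 4 = 3364

3364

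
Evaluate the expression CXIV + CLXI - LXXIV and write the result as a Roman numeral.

CXIV = 114, CLXI = 161, LXXIV = 74
114 + 161 = 275
275 - 74 = 201

CCI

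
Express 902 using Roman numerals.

Convert 902 to Roman numerals:
  902 contains 1×900 (CM)
  2 contains 2×1 (II)

CMII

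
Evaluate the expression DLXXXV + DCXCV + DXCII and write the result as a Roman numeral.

DLXXXV = 585, DCXCV = 695, DXCII = 592
585 + 695 = 1280
1280 + 592 = 1872

MDCCCLXXII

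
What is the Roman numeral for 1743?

Convert 1743 to Roman numerals:
  1743 contains 1×1000 (M)
  743 contains 1×500 (D)
  243 contains 2×100 (CC)
  43 contains 1×40 (XL)
  3 contains 3×1 (III)

MDCCXLIII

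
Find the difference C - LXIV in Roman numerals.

C = 100
LXIV = 64
100 - 64 = 36

XXXVI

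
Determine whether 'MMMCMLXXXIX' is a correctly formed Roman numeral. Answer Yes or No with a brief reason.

'MMMCMLXXXIX': Check the rules: uses only the symbols I, V, X, L, C, D, M; no symbol is repeated more than three times in a row; V, L and D each appear at most once; the only places a smaller symbol precedes a larger one are the allowed subtractive pairs CM, IX, the symbol right after such a pair (if any) is smaller than the pair's first symbol, and otherwise the values never increase from left to right. Value: M (1000) + M (1000) + M (1000) + CM (900) + L (50) + X (10) + X (10) + X (10) + IX (9) = 3989. So it is a valid standard Roman numeral.

Yes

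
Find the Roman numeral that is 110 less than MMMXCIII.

MMMXCIII = 3093
3093 - 110 = 2983

MMCMLXXXIII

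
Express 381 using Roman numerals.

Convert 381 to Roman numerals:
  381 contains 3×100 (CCC)
  81 contains 1×50 (L)
  31 contains 3×10 (XXX)
  1 contains 1×1 (I)

CCCLXXXI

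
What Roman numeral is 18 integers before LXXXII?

LXXXII = 82
82 - 18 = 64

LXIV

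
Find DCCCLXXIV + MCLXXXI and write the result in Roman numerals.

DCCCLXXIV = 874
MCLXXXI = 1181
874 + 1181 = 2055

MMLV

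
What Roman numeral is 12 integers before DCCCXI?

DCCCXI = 811
811 - 12 = 799

DCCXCIX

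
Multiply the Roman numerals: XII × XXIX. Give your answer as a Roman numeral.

XII = 12
XXIX = 29
12 × 29 = 348

CCCXLVIII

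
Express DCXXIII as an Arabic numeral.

DCXXIII: D=500, C=100, X=10, X=10, I=1, I=1, I=1
500 + 100 + 10 + 10 + 1 + 1 + 1 = 623

623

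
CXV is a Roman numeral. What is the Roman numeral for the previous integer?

CXV = 115; previous is 114

CXIV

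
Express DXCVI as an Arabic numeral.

DXCVI: D=500, XC=90, V=5, I=1
500 + 90 + 5 + 1 = 596

596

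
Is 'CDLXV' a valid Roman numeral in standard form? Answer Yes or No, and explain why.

'CDLXV': Check the rules: uses only the symbols I, V, X, L, C, D, M; no symbol is repeated more than three times in a row; V, L and D each appear at most once; the only place a smaller symbol precedes a larger one is the allowed subtractive pair CD, the symbol right after such a pair (if any) is smaller than the pair's first symbol, and otherwise the values never increase from left to right. Value: CD (400) + L (50) + X (10) + V (5) = 465. So it is a valid standard Roman numeral.

Yes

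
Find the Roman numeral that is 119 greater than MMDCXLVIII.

MMDCXLVIII = 2648
2648 + 119 = 2767

MMDCCLXVII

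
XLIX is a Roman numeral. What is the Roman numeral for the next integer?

XLIX = 49; next is 50

L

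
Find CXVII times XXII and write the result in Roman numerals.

CXVII = 117
XXII = 22
117 × 22 = 2574

MMDLXXIV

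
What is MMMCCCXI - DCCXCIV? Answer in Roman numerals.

MMMCCCXI = 3311
DCCXCIV = 794
3311 - 794 = 2517

MMDXVII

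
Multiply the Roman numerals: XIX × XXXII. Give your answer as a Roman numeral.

XIX = 19
XXXII = 32
19 × 32 = 608

DCVIII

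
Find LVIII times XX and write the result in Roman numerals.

LVIII = 58
XX = 20
58 × 20 = 1160

MCLX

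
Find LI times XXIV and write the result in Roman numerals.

LI = 51
XXIV = 24
51 × 24 = 1224

MCCXXIV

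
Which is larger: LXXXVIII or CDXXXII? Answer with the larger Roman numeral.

LXXXVIII = 88
CDXXXII = 432
432 is larger

CDXXXII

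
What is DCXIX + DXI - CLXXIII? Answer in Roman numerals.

DCXIX = 619, DXI = 511, CLXXIII = 173
619 + 511 = 1130
1130 - 173 = 957

CMLVII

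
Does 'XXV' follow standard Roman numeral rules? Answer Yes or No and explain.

'XXV': Check the rules: uses only the symbols I, V, X, L, C, D, M; no symbol is repeated more than three times in a row; V, L and D each appear at most once; no smaller symbol precedes a larger one (values never increase from left to right). Value: X (10) + X (10) + V (5) = 25. So it is a valid standard Roman numeral.

Yes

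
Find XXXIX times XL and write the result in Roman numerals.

XXXIX = 39
XL = 40
39 × 40 = 1560

MDLX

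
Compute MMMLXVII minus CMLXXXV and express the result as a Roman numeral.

MMMLXVII = 3067
CMLXXXV = 985
3067 - 985 = 2082

MMLXXXII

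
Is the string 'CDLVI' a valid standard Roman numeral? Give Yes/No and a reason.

'CDLVI': Check the rules: uses only the symbols I, V, X, L, C, D, M; no symbol is repeated more than three times in a row; V, L and D each appear at most once; the only place a smaller symbol precedes a larger one is the allowed subtractive pair CD, the symbol right after such a pair (if any) is smaller than the pair's first symbol, and otherwise the values never increase from left to right. Value: CD (400) + L (50) + V (5) + I (1) = 456. So it is a valid standard Roman numeral.

Yes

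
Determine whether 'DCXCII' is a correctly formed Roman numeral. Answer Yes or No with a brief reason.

'DCXCII': Check the rules: uses only the symbols I, V, X, L, C, D, M; no symbol is repeated more than three times in a row; V, L and D each appear at most once; the only place a smaller symbol precedes a larger one is the allowed subtractive pair XC, the symbol right after such a pair (if any) is smaller than the pair's first symbol, and otherwise the values never increase from left to right. Value: D (500) + C (100) + XC (90) + I (1) + I (1) = 692. So it is a valid standard Roman numeral.

Yes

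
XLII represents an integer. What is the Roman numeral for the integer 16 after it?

XLII = 42
42 + 16 = 58

LVIII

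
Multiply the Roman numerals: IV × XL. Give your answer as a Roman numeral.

IV = 4
XL = 40
4 × 40 = 160

CLX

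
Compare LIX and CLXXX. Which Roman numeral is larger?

LIX = 59
CLXXX = 180
180 is larger

CLXXX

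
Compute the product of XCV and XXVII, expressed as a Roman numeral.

XCV = 95
XXVII = 27
95 × 27 = 2565

MMDLXV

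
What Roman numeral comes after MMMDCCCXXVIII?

MMMDCCCXXVIII = 3828; next is 3829

MMMDCCCXXIX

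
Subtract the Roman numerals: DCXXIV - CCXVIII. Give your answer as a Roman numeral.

DCXXIV = 624
CCXVIII = 218
624 - 218 = 406

CDVI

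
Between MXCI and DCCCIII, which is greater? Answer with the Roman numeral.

MXCI = 1091
DCCCIII = 803
1091 is larger

MXCI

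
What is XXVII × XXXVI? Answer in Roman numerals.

XXVII = 27
XXXVI = 36
27 × 36 = 972

CMLXXII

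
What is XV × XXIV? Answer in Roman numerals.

XV = 15
XXIV = 24
15 × 24 = 360

CCCLX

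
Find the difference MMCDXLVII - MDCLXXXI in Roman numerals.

MMCDXLVII = 2447
MDCLXXXI = 1681
2447 - 1681 = 766

DCCLXVI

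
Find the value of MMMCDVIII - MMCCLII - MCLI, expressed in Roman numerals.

MMMCDVIII = 3408, MMCCLII = 2252, MCLI = 1151
3408 - 2252 = 1156
1156 - 1151 = 5

V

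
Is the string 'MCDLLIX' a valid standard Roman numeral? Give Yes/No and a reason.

'MCDLLIX': L should not appear more than once

No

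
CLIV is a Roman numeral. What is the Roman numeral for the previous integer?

CLIV = 154, so the previous integer is 154 - 1 = 153

CLIII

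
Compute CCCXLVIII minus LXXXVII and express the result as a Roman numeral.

CCCXLVIII = 348
LXXXVII = 87
348 - 87 = 261

CCLXI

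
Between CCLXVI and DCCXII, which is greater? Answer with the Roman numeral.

CCLXVI = 266
DCCXII = 712
712 is larger

DCCXII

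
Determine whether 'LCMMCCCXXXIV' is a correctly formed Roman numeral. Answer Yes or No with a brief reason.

'LCMMCCCXXXIV': Invalid subtractive combination: LC

No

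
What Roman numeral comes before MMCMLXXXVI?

MMCMLXXXVI = 2986; previous is 2985

MMCMLXXXV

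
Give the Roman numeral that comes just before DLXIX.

DLXIX = 569, so the previous integer is 569 - 1 = 568

DLXVIII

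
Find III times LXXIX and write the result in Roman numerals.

III = 3
LXXIX = 79
3 × 79 = 237

CCXXXVII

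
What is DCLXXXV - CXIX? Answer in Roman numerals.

DCLXXXV = 685
CXIX = 119
685 - 119 = 566

DLXVI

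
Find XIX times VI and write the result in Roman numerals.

XIX = 19
VI = 6
19 × 6 = 114

CXIV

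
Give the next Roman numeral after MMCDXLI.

MMCDXLI = 2441; next is 2442

MMCDXLII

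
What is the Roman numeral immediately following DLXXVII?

DLXXVII = 577; next is 578

DLXXVIII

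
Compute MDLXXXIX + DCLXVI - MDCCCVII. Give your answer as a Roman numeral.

MDLXXXIX = 1589, DCLXVI = 666, MDCCCVII = 1807
1589 + 666 = 2255
2255 - 1807 = 448

CDXLVIII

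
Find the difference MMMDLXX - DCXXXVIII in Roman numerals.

MMMDLXX = 3570
DCXXXVIII = 638
3570 - 638 = 2932

MMCMXXXII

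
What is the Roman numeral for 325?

Convert 325 to Roman numerals:
  325 contains 3×100 (CCC)
  25 contains 2×10 (XX)
  5 contains 1×5 (V)

CCCXXV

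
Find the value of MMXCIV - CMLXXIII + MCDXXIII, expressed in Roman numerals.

MMXCIV = 2094, CMLXXIII = 973, MCDXXIII = 1423
2094 - 973 = 1121
1121 + 1423 = 2544

MMDXLIV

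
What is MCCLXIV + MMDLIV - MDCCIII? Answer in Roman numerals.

MCCLXIV = 1264, MMDLIV = 2554, MDCCIII = 1703
1264 + 2554 = 3818
3818 - 1703 = 2115

MMCXV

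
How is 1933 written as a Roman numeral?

Convert 1933 to Roman numerals:
  1933 contains 1×1000 (M)
  933 contains 1×900 (CM)
  33 contains 3×10 (XXX)
  3 contains 3×1 (III)

MCMXXXIII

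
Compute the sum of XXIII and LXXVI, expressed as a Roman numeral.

XXIII = 23
LXXVI = 76
23 + 76 = 99

XCIX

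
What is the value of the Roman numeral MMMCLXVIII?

MMMCLXVIII: M=1000, M=1000, M=1000, C=100, L=50, X=10, V=5, I=1, I=1, I=1
1000 + 1000 + 1000 + 100 + 50 + 10 + 5 + 1 + 1 + 1 = 3168

3168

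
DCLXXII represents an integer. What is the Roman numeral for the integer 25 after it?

DCLXXII = 672
672 + 25 = 697

DCXCVII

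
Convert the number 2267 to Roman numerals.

Convert 2267 to Roman numerals:
  2267 contains 2×1000 (MM)
  267 contains 2×100 (CC)
  67 contains 1×50 (L)
  17 contains 1×10 (X)
  7 contains 1×5 (V)
  2 contains 2×1 (II)

MMCCLXVII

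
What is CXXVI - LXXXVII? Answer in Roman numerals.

CXXVI = 126
LXXXVII = 87
126 - 87 = 39

XXXIX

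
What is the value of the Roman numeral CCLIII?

CCLIII: C=100, C=100, L=50, I=1, I=1, I=1
100 + 100 + 50 + 1 + 1 + 1 = 253

253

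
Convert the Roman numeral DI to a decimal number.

DI: D=500, I=1
500 + 1 = 501

501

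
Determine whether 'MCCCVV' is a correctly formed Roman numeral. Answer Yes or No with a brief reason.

'MCCCVV': V should not appear more than once

No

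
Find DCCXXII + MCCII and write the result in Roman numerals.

DCCXXII = 722
MCCII = 1202
722 + 1202 = 1924

MCMXXIV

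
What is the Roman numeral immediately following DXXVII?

DXXVII = 527; next is 528

DXXVIII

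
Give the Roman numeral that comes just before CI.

CI = 101, so the previous integer is 101 - 1 = 100

C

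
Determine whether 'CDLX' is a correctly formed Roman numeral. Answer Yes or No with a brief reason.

'CDLX': Check the rules: uses only the symbols I, V, X, L, C, D, M; no symbol is repeated more than three times in a row; V, L and D each appear at most once; the only place a smaller symbol precedes a larger one is the allowed subtractive pair CD, the symbol right after such a pair (if any) is smaller than the pair's first symbol, and otherwise the values never increase from left to right. Value: CD (400) + L (50) + X (10) = 460. So it is a valid standard Roman numeral.

Yes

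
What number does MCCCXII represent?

MCCCXII: M=1000, C=100, C=100, C=100, X=10, I=1, I=1
1000 + 100 + 100 + 100 + 10 + 1 + 1 = 1312

1312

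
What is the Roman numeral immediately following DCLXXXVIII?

DCLXXXVIII = 688; next is 689

DCLXXXIX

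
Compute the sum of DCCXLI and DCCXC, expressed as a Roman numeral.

DCCXLI = 741
DCCXC = 790
741 + 790 = 1531

MDXXXI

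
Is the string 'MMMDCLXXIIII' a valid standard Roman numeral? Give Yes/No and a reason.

'MMMDCLXXIIII': More than 3 consecutive I's

No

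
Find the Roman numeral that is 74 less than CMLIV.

CMLIV = 954
954 - 74 = 880

DCCCLXXX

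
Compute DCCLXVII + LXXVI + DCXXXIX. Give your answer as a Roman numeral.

DCCLXVII = 767, LXXVI = 76, DCXXXIX = 639
767 + 76 = 843
843 + 639 = 1482

MCDLXXXII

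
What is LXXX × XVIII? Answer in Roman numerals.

LXXX = 80
XVIII = 18
80 × 18 = 1440

MCDXL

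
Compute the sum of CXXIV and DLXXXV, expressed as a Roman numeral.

CXXIV = 124
DLXXXV = 585
124 + 585 = 709

DCCIX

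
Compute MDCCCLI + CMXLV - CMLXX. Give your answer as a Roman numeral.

MDCCCLI = 1851, CMXLV = 945, CMLXX = 970
1851 + 945 = 2796
2796 - 970 = 1826

MDCCCXXVI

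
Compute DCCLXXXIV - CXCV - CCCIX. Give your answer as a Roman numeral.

DCCLXXXIV = 784, CXCV = 195, CCCIX = 309
784 - 195 = 589
589 - 309 = 280

CCLXXX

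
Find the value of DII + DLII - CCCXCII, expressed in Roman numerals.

DII = 502, DLII = 552, CCCXCII = 392
502 + 552 = 1054
1054 - 392 = 662

DCLXII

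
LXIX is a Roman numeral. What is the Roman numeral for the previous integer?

LXIX = 69, so the previous integer is 69 - 1 = 68

LXVIII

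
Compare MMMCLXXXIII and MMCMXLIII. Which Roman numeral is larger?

MMMCLXXXIII = 3183
MMCMXLIII = 2943
3183 is larger

MMMCLXXXIII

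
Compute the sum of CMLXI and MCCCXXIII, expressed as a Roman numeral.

CMLXI = 961
MCCCXXIII = 1323
961 + 1323 = 2284

MMCCLXXXIV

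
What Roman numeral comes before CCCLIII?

CCCLIII = 353, so the previous integer is 353 - 1 = 352

CCCLII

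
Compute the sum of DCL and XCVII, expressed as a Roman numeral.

DCL = 650
XCVII = 97
650 + 97 = 747

DCCXLVII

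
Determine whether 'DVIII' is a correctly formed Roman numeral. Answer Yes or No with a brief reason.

'DVIII': Check the rules: uses only the symbols I, V, X, L, C, D, M; no symbol is repeated more than three times in a row; V, L and D each appear at most once; no smaller symbol precedes a larger one (values never increase from left to right). Value: D (500) + V (5) + I (1) + I (1) + I (1) = 508. So it is a valid standard Roman numeral.

Yes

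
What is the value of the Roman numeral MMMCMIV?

MMMCMIV: M=1000, M=1000, M=1000, CM=900, IV=4
1000 + 1000 + 1000 + 900 + 4 = 3904

3904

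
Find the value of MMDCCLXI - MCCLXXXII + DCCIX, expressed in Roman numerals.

MMDCCLXI = 2761, MCCLXXXII = 1282, DCCIX = 709
2761 - 1282 = 1479
1479 + 709 = 2188

MMCLXXXVIII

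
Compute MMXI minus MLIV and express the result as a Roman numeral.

MMXI = 2011
MLIV = 1054
2011 - 1054 = 957

CMLVII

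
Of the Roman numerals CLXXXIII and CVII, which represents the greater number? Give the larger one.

CLXXXIII = 183
CVII = 107
183 is larger

CLXXXIII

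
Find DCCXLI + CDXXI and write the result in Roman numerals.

DCCXLI = 741
CDXXI = 421
741 + 421 = 1162

MCLXII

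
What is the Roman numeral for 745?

Convert 745 to Roman numerals:
  745 contains 1×500 (D)
  245 contains 2×100 (CC)
  45 contains 1×40 (XL)
  5 contains 1×5 (V)

DCCXLV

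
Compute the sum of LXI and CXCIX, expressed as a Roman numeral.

LXI = 61
CXCIX = 199
61 + 199 = 260

CCLX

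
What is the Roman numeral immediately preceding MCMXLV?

MCMXLV = 1945; previous is 1944

MCMXLIV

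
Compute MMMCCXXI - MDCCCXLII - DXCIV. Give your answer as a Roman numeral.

MMMCCXXI = 3221, MDCCCXLII = 1842, DXCIV = 594
3221 - 1842 = 1379
1379 - 594 = 785

DCCLXXXV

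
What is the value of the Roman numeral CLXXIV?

CLXXIV: C=100, L=50, X=10, X=10, IV=4
100 + 50 + 10 + 10 + 4 = 174

174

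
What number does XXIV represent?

XXIV: X=10, X=10, IV=4
10 + 10 + 4 = 24

24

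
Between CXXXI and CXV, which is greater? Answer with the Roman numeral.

CXXXI = 131
CXV = 115
131 is larger

CXXXI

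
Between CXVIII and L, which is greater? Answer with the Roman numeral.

CXVIII = 118
L = 50
118 is larger

CXVIII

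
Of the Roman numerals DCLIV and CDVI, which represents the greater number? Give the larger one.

DCLIV = 654
CDVI = 406
654 is larger

DCLIV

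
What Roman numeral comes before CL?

CL = 150, so the previous integer is 150 - 1 = 149

CXLIX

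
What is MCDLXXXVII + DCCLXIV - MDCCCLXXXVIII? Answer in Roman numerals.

MCDLXXXVII = 1487, DCCLXIV = 764, MDCCCLXXXVIII = 1888
1487 + 764 = 2251
2251 - 1888 = 363

CCCLXIII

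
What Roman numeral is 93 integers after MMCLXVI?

MMCLXVI = 2166
2166 + 93 = 2259

MMCCLIX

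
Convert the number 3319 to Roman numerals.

Convert 3319 to Roman numerals:
  3319 contains 3×1000 (MMM)
  319 contains 3×100 (CCC)
  19 contains 1×10 (X)
  9 contains 1×9 (IX)

MMMCCCXIX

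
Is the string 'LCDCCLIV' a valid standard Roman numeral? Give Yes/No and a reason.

'LCDCCLIV': L should not appear more than once

No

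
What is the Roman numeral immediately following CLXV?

CLXV = 165, so the next integer is 165 + 1 = 166

CLXVI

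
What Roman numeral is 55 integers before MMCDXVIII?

MMCDXVIII = 2418
2418 - 55 = 2363

MMCCCLXIII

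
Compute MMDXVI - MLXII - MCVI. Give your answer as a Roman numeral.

MMDXVI = 2516, MLXII = 1062, MCVI = 1106
2516 - 1062 = 1454
1454 - 1106 = 348

CCCXLVIII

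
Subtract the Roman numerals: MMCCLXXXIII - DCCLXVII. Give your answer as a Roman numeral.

MMCCLXXXIII = 2283
DCCLXVII = 767
2283 - 767 = 1516

MDXVI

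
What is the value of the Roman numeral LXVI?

LXVI: L=50, X=10, V=5, I=1
50 + 10 + 5 + 1 = 66

66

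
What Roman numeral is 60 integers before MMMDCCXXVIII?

MMMDCCXXVIII = 3728
3728 - 60 = 3668

MMMDCLXVIII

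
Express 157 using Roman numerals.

Convert 157 to Roman numerals:
  157 contains 1×100 (C)
  57 contains 1×50 (L)
  7 contains 1×5 (V)
  2 contains 2×1 (II)

CLVII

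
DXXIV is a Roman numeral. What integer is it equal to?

DXXIV: D=500, X=10, X=10, IV=4
500 + 10 + 10 + 4 = 524

524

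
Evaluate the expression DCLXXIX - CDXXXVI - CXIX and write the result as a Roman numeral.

DCLXXIX = 679, CDXXXVI = 436, CXIX = 119
679 - 436 = 243
243 - 119 = 124

CXXIV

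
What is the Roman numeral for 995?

Convert 995 to Roman numerals:
  995 contains 1×900 (CM)
  95 contains 1×90 (XC)
  5 contains 1×5 (V)

CMXCV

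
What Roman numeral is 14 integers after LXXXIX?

LXXXIX = 89
89 + 14 = 103

CIII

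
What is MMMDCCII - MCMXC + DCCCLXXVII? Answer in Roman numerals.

MMMDCCII = 3702, MCMXC = 1990, DCCCLXXVII = 877
3702 - 1990 = 1712
1712 + 877 = 2589

MMDLXXXIX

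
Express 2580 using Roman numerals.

Convert 2580 to Roman numerals:
  2580 contains 2×1000 (MM)
  580 contains 1×500 (D)
  80 contains 1×50 (L)
  30 contains 3×10 (XXX)

MMDLXXX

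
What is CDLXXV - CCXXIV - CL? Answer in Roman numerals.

CDLXXV = 475, CCXXIV = 224, CL = 150
475 - 224 = 251
251 - 150 = 101

CI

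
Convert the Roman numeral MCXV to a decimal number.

MCXV: M=1000, C=100, X=10, V=5
1000 + 100 + 10 + 5 = 1115

1115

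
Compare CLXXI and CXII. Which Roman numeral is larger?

CLXXI = 171
CXII = 112
171 is larger

CLXXI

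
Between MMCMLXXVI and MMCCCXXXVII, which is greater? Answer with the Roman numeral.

MMCMLXXVI = 2976
MMCCCXXXVII = 2337
2976 is larger

MMCMLXXVI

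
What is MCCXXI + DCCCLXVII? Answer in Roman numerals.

MCCXXI = 1221
DCCCLXVII = 867
1221 + 867 = 2088

MMLXXXVIII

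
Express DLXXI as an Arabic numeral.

DLXXI: D=500, L=50, X=10, X=10, I=1
500 + 50 + 10 + 10 + 1 = 571

571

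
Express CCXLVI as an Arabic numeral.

CCXLVI: C=100, C=100, XL=40, V=5, I=1
100 + 100 + 40 + 5 + 1 = 246

246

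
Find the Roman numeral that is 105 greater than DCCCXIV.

DCCCXIV = 814
814 + 105 = 919

CMXIX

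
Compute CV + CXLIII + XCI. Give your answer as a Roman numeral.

CV = 105, CXLIII = 143, XCI = 91
105 + 143 = 248
248 + 91 = 339

CCCXXXIX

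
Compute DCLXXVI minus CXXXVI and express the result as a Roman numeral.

DCLXXVI = 676
CXXXVI = 136
676 - 136 = 540

DXL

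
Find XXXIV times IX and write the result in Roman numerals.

XXXIV = 34
IX = 9
34 × 9 = 306

CCCVI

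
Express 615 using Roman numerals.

Convert 615 to Roman numerals:
  615 contains 1×500 (D)
  115 contains 1×100 (C)
  15 contains 1×10 (X)
  5 contains 1×5 (V)

DCXV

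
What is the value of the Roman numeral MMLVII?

MMLVII: M=1000, M=1000, L=50, V=5, I=1, I=1
1000 + 1000 + 50 + 5 + 1 + 1 = 2057

2057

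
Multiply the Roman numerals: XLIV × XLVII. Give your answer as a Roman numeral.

XLIV = 44
XLVII = 47
44 × 47 = 2068

MMLXVIII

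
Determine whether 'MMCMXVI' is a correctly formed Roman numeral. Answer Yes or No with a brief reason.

'MMCMXVI': Check the rules: uses only the symbols I, V, X, L, C, D, M; no symbol is repeated more than three times in a row; V, L and D each appear at most once; the only place a smaller symbol precedes a larger one is the allowed subtractive pair CM, the symbol right after such a pair (if any) is smaller than the pair's first symbol, and otherwise the values never increase from left to right. Value: M (1000) + M (1000) + CM (900) + X (10) + V (5) + I (1) = 2916. So it is a valid standard Roman numeral.

Yes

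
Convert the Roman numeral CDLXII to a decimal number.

CDLXII: CD=400, L=50, X=10, I=1, I=1
400 + 50 + 10 + 1 + 1 = 462

462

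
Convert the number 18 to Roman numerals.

Convert 18 to Roman numerals:
  18 contains 1×10 (X)
  8 contains 1×5 (V)
  3 contains 3×1 (III)

XVIII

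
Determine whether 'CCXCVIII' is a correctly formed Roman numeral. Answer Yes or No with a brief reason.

'CCXCVIII': Check the rules: uses only the symbols I, V, X, L, C, D, M; no symbol is repeated more than three times in a row; V, L and D each appear at most once; the only place a smaller symbol precedes a larger one is the allowed subtractive pair XC, the symbol right after such a pair (if any) is smaller than the pair's first symbol, and otherwise the values never increase from left to right. Value: C (100) + C (100) + XC (90) + V (5) + I (1) + I (1) + I (1) = 298. So it is a valid standard Roman numeral.

Yes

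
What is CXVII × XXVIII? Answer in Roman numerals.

CXVII = 117
XXVIII = 28
117 × 28 = 3276

MMMCCLXXVI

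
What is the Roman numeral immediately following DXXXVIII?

DXXXVIII = 538; next is 539

DXXXIX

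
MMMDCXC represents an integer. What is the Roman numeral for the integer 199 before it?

MMMDCXC = 3690
3690 - 199 = 3491

MMMCDXCI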